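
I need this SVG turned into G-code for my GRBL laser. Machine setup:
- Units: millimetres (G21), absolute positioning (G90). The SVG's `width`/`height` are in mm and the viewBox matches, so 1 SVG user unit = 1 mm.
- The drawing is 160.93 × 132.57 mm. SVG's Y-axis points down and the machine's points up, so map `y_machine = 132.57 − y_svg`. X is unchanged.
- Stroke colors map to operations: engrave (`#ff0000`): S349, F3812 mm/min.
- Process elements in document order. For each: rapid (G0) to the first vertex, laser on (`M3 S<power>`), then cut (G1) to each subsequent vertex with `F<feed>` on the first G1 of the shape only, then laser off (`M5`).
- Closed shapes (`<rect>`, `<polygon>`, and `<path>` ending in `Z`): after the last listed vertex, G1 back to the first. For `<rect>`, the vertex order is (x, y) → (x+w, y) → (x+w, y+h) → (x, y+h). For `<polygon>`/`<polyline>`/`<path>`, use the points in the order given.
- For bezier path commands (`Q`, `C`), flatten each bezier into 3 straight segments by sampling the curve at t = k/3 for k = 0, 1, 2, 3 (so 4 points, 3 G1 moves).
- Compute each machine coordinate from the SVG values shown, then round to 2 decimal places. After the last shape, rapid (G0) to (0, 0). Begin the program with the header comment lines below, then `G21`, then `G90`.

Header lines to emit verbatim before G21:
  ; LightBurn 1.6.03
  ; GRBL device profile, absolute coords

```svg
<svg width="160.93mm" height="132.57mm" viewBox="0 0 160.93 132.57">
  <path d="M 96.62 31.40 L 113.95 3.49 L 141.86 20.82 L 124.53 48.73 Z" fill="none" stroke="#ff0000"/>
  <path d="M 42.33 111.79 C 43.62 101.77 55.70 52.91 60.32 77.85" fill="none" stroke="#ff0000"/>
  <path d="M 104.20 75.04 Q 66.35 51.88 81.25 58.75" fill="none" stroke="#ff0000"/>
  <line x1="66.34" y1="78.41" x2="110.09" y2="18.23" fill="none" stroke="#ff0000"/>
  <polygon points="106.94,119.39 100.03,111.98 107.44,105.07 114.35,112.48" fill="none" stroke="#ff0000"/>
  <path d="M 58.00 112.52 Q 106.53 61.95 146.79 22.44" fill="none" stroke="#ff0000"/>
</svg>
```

; LightBurn 1.6.03
; GRBL device profile, absolute coords
G21
G90
G0 X96.62 Y101.17
M3 S349
G1 X113.95 Y129.08 F3812
G1 X141.86 Y111.75
G1 X124.53 Y83.84
G1 X96.62 Y101.17
M5
G0 X42.33 Y20.78
M3 S349
G1 X46.54 Y39.57 F3812
G1 X53.89 Y59.23
G1 X60.32 Y54.72
M5
G0 X104.20 Y57.53
M3 S349
G1 X84.83 Y69.63 F3812
G1 X77.18 Y75.06
G1 X81.25 Y73.82
M5
G0 X66.34 Y54.16
M3 S349
G1 X110.09 Y114.34 F3812
M5
G0 X106.94 Y13.18
M3 S349
G1 X100.03 Y20.59 F3812
G1 X107.44 Y27.50
G1 X114.35 Y20.09
G1 X106.94 Y13.18
M5
G0 X58.00 Y20.05
M3 S349
G1 X89.43 Y52.53 F3812
G1 X119.03 Y82.56
G1 X146.79 Y110.13
M5
G0 X0.00 Y0.00

viewBox `0 0 160.93 132.57` with mm width/height → 1 unit = 1 mm. Flip: y_m = 132.57 − y_svg.

**Shape 1** — `<path>` regular polygon, stroke `#ff0000` → engrave (S349, F3812). Machine vertices: (96.62,101.17) → (113.95,129.08) → (141.86,111.75) → (124.53,83.84) → (96.62,101.17). Closed: final G1 returns to the first vertex.

**Shape 2** — `<path>` cubic bezier, stroke `#ff0000` → engrave (S349, F3812). Control points (SVG): P0=(42.33,111.79), P1=(43.62,101.77), P2=(55.70,52.91), P3=(60.32,77.85); sampled at t=k/3. Machine vertices: (42.33,20.78) → (46.54,39.57) → (53.89,59.23) → (60.32,54.72). Open path.

**Shape 3** — `<path>` quadratic bezier, stroke `#ff0000` → engrave (S349, F3812). Control points (SVG): P0=(104.20,75.04), P1=(66.35,51.88), P2=(81.25,58.75); sampled at t=k/3. Machine vertices: (104.20,57.53) → (84.83,69.63) → (77.18,75.06) → (81.25,73.82). Open path.

**Shape 4** — `<line>` line segment, stroke `#ff0000` → engrave (S349, F3812). Machine vertices: (66.34,54.16) → (110.09,114.34). Open path.

**Shape 5** — `<polygon>` regular polygon, stroke `#ff0000` → engrave (S349, F3812). Machine vertices: (106.94,13.18) → (100.03,20.59) → (107.44,27.50) → (114.35,20.09) → (106.94,13.18). Closed: final G1 returns to the first vertex.

**Shape 6** — `<path>` quadratic bezier, stroke `#ff0000` → engrave (S349, F3812). Control points (SVG): P0=(58.00,112.52), P1=(106.53,61.95), P2=(146.79,22.44); sampled at t=k/3. Machine vertices: (58.00,20.05) → (89.43,52.53) → (119.03,82.56) → (146.79,110.13). Open path.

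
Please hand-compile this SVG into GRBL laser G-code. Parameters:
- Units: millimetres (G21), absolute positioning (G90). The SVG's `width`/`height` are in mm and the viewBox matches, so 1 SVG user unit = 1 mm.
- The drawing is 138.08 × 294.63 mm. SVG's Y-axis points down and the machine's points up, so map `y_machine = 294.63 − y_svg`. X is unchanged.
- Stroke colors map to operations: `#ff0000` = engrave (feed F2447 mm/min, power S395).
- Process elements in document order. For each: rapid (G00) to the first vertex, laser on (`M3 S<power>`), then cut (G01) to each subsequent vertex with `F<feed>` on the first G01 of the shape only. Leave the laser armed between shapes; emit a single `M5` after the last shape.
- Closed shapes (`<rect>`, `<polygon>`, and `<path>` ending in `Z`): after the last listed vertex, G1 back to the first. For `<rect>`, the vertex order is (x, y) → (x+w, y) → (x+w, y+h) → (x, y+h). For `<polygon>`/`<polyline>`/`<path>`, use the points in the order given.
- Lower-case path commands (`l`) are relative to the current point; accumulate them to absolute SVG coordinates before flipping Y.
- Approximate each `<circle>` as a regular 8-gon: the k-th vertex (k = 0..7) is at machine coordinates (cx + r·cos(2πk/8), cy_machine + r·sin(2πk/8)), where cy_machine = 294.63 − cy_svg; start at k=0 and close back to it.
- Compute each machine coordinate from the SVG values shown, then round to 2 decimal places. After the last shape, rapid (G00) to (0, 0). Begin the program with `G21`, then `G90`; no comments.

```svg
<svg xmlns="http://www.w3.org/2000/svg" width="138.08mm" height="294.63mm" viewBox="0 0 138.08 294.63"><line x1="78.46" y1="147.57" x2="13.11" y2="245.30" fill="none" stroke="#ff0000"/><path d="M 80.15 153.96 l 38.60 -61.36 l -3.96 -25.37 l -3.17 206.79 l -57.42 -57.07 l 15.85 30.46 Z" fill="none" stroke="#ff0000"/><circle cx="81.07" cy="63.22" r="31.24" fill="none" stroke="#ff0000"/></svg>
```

Since the viewBox matches the mm dimensions, user units are millimetres directly. The only transform is the Y-flip y_m = 294.63 − y_svg.

Shape 1 is a line segment drawn with `<line>`. Its stroke #ff0000 means engrave at S395, F2447. After flipping Y the toolpath is (78.46,147.06) → (13.11,49.33).

Shape 2 is a closed polygon drawn with `<path>`. Its stroke #ff0000 means engrave at S395, F2447. After flipping Y the toolpath is (80.15,140.67) → (118.75,202.03) → (114.79,227.40) → (111.62,20.61) → (54.20,77.68) → (70.05,47.22) → (80.15,140.67), returning to the start.

Shape 3 is a circle drawn with `<circle>`. Its stroke #ff0000 means engrave at S395, F2447. After flipping Y the toolpath is (112.31,231.41) → (103.16,253.50) → (81.07,262.65) → (58.98,253.50) → (49.83,231.41) → (58.98,209.32) → (81.07,200.17) → (103.16,209.32) → (112.31,231.41), returning to the start.

G21
G90
G00 X78.46 Y147.06
M3 S395
G01 X13.11 Y49.33 F2447
G00 X80.15 Y140.67
M3 S395
G01 X118.75 Y202.03 F2447
G01 X114.79 Y227.40
G01 X111.62 Y20.61
G01 X54.20 Y77.68
G01 X70.05 Y47.22
G01 X80.15 Y140.67
G00 X112.31 Y231.41
M3 S395
G01 X103.16 Y253.50 F2447
G01 X81.07 Y262.65
G01 X58.98 Y253.50
G01 X49.83 Y231.41
G01 X58.98 Y209.32
G01 X81.07 Y200.17
G01 X103.16 Y209.32
G01 X112.31 Y231.41
M5
G00 X0.00 Y0.00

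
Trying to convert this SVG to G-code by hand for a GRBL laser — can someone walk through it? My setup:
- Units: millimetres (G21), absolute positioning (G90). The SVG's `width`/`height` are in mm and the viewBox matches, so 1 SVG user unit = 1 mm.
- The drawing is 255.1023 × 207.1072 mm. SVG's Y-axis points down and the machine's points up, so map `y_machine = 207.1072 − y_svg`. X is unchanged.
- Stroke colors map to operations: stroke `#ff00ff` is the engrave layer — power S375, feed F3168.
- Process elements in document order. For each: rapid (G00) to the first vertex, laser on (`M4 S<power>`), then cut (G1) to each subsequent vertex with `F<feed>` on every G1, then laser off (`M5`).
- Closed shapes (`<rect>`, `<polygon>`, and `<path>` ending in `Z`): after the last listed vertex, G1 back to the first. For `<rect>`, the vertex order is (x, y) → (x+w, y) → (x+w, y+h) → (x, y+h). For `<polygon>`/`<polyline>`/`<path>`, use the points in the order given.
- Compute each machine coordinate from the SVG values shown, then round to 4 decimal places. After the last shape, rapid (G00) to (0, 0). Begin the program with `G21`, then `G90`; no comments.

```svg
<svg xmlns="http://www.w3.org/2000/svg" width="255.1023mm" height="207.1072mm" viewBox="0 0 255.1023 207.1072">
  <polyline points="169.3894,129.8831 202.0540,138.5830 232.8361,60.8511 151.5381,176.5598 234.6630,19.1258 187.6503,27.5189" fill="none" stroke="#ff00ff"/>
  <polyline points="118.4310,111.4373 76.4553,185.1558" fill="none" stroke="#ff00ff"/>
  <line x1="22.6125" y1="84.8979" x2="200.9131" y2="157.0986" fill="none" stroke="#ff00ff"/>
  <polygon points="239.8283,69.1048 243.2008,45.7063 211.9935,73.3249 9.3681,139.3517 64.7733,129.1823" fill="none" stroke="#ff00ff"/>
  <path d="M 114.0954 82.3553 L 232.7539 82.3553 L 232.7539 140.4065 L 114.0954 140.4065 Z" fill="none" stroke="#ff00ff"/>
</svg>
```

Since the viewBox matches the mm dimensions, user units are millimetres directly. The only transform is the Y-flip y_m = 207.1072 − y_svg.

Shape 1 is a open polyline drawn with `<polyline>`. Its stroke #ff00ff means engrave at S375, F3168. After flipping Y the toolpath is (169.3894,77.2241) → (202.0540,68.5242) → (232.8361,146.2561) → (151.5381,30.5474) → (234.6630,187.9814) → (187.6503,179.5883).

Shape 2 is a line segment drawn with `<polyline>`. Its stroke #ff00ff means engrave at S375, F3168. After flipping Y the toolpath is (118.4310,95.6699) → (76.4553,21.9514).

Shape 3 is a line segment drawn with `<line>`. Its stroke #ff00ff means engrave at S375, F3168. After flipping Y the toolpath is (22.6125,122.2093) → (200.9131,50.0086).

Shape 4 is a closed polygon drawn with `<polygon>`. Its stroke #ff00ff means engrave at S375, F3168. After flipping Y the toolpath is (239.8283,138.0024) → (243.2008,161.4009) → (211.9935,133.7823) → (9.3681,67.7555) → (64.7733,77.9249) → (239.8283,138.0024), returning to the start.

Shape 5 is a rectangle drawn with `<path>`. Its stroke #ff00ff means engrave at S375, F3168. After flipping Y the toolpath is (114.0954,124.7519) → (232.7539,124.7519) → (232.7539,66.7007) → (114.0954,66.7007) → (114.0954,124.7519), returning to the start.

G21
G90
G00 X169.3894 Y77.2241
M4 S375
G1 X202.0540 Y68.5242 F3168
G1 X232.8361 Y146.2561 F3168
G1 X151.5381 Y30.5474 F3168
G1 X234.6630 Y187.9814 F3168
G1 X187.6503 Y179.5883 F3168
M5
G00 X118.4310 Y95.6699
M4 S375
G1 X76.4553 Y21.9514 F3168
M5
G00 X22.6125 Y122.2093
M4 S375
G1 X200.9131 Y50.0086 F3168
M5
G00 X239.8283 Y138.0024
M4 S375
G1 X243.2008 Y161.4009 F3168
G1 X211.9935 Y133.7823 F3168
G1 X9.3681 Y67.7555 F3168
G1 X64.7733 Y77.9249 F3168
G1 X239.8283 Y138.0024 F3168
M5
G00 X114.0954 Y124.7519
M4 S375
G1 X232.7539 Y124.7519 F3168
G1 X232.7539 Y66.7007 F3168
G1 X114.0954 Y66.7007 F3168
G1 X114.0954 Y124.7519 F3168
M5
G00 X0.0000 Y0.0000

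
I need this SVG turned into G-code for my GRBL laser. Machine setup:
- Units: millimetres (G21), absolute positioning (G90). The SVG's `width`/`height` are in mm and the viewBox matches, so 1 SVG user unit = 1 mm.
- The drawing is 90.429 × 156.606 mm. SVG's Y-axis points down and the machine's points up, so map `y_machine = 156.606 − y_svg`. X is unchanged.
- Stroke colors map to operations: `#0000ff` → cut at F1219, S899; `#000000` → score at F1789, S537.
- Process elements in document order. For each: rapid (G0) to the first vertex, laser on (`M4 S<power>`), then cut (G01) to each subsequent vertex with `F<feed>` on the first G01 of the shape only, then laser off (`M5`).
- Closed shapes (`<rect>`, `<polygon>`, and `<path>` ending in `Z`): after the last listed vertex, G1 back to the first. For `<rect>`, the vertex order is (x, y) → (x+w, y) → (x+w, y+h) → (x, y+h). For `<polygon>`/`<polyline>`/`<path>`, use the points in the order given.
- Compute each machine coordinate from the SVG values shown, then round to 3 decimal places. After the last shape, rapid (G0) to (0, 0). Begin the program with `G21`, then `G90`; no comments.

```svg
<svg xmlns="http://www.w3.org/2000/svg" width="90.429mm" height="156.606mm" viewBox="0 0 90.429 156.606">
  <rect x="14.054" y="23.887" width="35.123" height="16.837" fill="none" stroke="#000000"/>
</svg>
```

1 u = 1 mm; y_m = 156.606 − y.

[1] `<rect>` rectangle, #000000→score S537 F1789: (14.054,132.719) → (49.177,132.719) → (49.177,115.882) → (14.054,115.882) → (14.054,132.719) (closed)

G21
G90
G0 X14.054 Y132.719
M4 S537
G01 X49.177 Y132.719 F1789
G01 X49.177 Y115.882
G01 X14.054 Y115.882
G01 X14.054 Y132.719
M5
G0 X0.000 Y0.000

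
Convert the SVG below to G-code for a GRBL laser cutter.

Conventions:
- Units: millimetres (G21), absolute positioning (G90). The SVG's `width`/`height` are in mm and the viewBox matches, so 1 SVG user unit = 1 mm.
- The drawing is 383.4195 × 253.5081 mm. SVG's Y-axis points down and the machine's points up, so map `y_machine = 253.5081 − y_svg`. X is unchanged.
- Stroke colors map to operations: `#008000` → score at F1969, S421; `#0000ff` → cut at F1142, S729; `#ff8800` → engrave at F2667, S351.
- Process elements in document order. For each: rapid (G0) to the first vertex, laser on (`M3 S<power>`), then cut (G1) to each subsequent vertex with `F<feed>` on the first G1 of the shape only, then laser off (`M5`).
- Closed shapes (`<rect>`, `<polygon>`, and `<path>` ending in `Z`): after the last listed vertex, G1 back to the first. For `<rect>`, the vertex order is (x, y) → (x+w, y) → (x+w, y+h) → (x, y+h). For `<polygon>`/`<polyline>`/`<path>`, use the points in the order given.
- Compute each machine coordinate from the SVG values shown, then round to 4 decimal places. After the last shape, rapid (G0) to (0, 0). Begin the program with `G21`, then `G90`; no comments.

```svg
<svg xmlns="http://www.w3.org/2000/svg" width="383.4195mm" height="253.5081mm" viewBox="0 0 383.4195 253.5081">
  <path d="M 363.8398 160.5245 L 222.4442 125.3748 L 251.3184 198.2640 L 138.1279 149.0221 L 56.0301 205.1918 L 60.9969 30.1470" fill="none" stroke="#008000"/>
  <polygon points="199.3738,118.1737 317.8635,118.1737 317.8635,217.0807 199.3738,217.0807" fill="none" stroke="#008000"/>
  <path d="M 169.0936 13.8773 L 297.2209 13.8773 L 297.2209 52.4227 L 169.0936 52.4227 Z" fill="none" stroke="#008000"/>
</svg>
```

Since the viewBox matches the mm dimensions, user units are millimetres directly. The only transform is the Y-flip y_m = 253.5081 − y_svg.

Shape 1 is a open polyline drawn with `<path>`. Its stroke #008000 means score at S421, F1969. After flipping Y the toolpath is (363.8398,92.9836) → (222.4442,128.1333) → (251.3184,55.2441) → (138.1279,104.4860) → (56.0301,48.3163) → (60.9969,223.3611).

Shape 2 is a rectangle drawn with `<polygon>`. Its stroke #008000 means score at S421, F1969. After flipping Y the toolpath is (199.3738,135.3344) → (317.8635,135.3344) → (317.8635,36.4274) → (199.3738,36.4274) → (199.3738,135.3344), returning to the start.

Shape 3 is a rectangle drawn with `<path>`. Its stroke #008000 means score at S421, F1969. After flipping Y the toolpath is (169.0936,239.6308) → (297.2209,239.6308) → (297.2209,201.0854) → (169.0936,201.0854) → (169.0936,239.6308), returning to the start.

G21
G90
G0 X363.8398 Y92.9836
M3 S421
G1 X222.4442 Y128.1333 F1969
G1 X251.3184 Y55.2441
G1 X138.1279 Y104.4860
G1 X56.0301 Y48.3163
G1 X60.9969 Y223.3611
M5
G0 X199.3738 Y135.3344
M3 S421
G1 X317.8635 Y135.3344 F1969
G1 X317.8635 Y36.4274
G1 X199.3738 Y36.4274
G1 X199.3738 Y135.3344
M5
G0 X169.0936 Y239.6308
M3 S421
G1 X297.2209 Y239.6308 F1969
G1 X297.2209 Y201.0854
G1 X169.0936 Y201.0854
G1 X169.0936 Y239.6308
M5
G0 X0.0000 Y0.0000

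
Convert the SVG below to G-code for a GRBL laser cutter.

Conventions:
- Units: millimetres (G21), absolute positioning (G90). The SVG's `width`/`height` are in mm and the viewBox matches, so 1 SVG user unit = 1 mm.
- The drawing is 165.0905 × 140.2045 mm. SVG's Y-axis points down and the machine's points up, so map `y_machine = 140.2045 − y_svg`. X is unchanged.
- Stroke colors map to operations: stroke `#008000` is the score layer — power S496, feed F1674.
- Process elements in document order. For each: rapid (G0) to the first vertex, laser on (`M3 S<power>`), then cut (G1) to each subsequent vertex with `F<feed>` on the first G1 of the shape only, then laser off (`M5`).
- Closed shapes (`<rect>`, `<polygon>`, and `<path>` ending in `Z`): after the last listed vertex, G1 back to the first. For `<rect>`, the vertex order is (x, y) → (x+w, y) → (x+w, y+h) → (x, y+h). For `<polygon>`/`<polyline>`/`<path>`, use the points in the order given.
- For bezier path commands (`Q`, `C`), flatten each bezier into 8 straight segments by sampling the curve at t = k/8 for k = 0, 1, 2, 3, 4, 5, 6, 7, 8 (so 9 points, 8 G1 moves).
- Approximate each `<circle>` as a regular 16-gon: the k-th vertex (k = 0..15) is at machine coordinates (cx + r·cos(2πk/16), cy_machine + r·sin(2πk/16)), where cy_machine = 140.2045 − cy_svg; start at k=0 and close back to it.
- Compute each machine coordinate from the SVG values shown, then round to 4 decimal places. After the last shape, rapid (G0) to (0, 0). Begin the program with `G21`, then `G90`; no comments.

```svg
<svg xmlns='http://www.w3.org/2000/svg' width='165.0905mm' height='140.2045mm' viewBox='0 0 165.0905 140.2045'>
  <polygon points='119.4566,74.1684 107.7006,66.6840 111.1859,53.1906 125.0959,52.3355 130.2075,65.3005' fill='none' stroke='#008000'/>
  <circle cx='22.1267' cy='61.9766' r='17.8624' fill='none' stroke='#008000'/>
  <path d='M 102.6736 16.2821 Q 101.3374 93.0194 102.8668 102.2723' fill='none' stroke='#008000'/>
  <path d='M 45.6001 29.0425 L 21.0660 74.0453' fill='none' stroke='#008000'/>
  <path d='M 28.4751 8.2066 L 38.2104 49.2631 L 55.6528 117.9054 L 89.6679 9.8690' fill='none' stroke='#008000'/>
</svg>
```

G21
G90
G0 X119.4566 Y66.0361
M3 S496
G1 X107.7006 Y73.5205 F1674
G1 X111.1859 Y87.0139
G1 X125.0959 Y87.8690
G1 X130.2075 Y74.9040
G1 X119.4566 Y66.0361
M5
G0 X39.9891 Y78.2279
M3 S496
G1 X38.6294 Y85.0635 F1674
G1 X34.7573 Y90.8585
G1 X28.9623 Y94.7306
G1 X22.1267 Y96.0903
G1 X15.2911 Y94.7306
G1 X9.4961 Y90.8585
G1 X5.6240 Y85.0635
G1 X4.2643 Y78.2279
G1 X5.6240 Y71.3923
G1 X9.4961 Y65.5973
G1 X15.2911 Y61.7252
G1 X22.1267 Y60.3655
G1 X28.9623 Y61.7252
G1 X34.7573 Y65.5973
G1 X38.6294 Y71.3923
G1 X39.9891 Y78.2279
M5
G0 X102.6736 Y123.9224
M3 S496
G1 X102.3843 Y105.7925 F1674
G1 X102.1846 Y89.7715
G1 X102.0744 Y75.8594
G1 X102.0538 Y64.0562
G1 X102.1227 Y54.3619
G1 X102.2812 Y46.7764
G1 X102.5292 Y41.2999
G1 X102.8668 Y37.9322
M5
G0 X45.6001 Y111.1620
M3 S496
G1 X21.0660 Y66.1592 F1674
M5
G0 X28.4751 Y131.9979
M3 S496
G1 X38.2104 Y90.9414 F1674
G1 X55.6528 Y22.2991
G1 X89.6679 Y130.3355
M5
G0 X0.0000 Y0.0000

1 u = 1 mm; y_m = 140.2045 − y.

[1] `<polygon>` regular polygon, #008000→score S496 F1674: (119.4566,66.0361) → (107.7006,73.5205) → (111.1859,87.0139) → (125.0959,87.8690) → (130.2075,74.9040) → (119.4566,66.0361) (closed)

[2] `<circle>` circle, #008000→score S496 F1674: (39.9891,78.2279) → (38.6294,85.0635) → (34.7573,90.8585) → (28.9623,94.7306) → (22.1267,96.0903) → (15.2911,94.7306) → (9.4961,90.8585) → (5.6240,85.0635) → (4.2643,78.2279) → (5.6240,71.3923) → (9.4961,65.5973) → (15.2911,61.7252) → (22.1267,60.3655) → (28.9623,61.7252) → (34.7573,65.5973) → (38.6294,71.3923) → (39.9891,78.2279) (closed)

[3] `<path>` quadratic bezier, #008000→score S496 F1674: (102.6736,123.9224) → (102.3843,105.7925) → (102.1846,89.7715) → (102.0744,75.8594) → (102.0538,64.0562) → (102.1227,54.3619) → (102.2812,46.7764) → (102.5292,41.2999) → (102.8668,37.9322)

[4] `<path>` line segment, #008000→score S496 F1674: (45.6001,111.1620) → (21.0660,66.1592)

[5] `<path>` open polyline, #008000→score S496 F1674: (28.4751,131.9979) → (38.2104,90.9414) → (55.6528,22.2991) → (89.6679,130.3355)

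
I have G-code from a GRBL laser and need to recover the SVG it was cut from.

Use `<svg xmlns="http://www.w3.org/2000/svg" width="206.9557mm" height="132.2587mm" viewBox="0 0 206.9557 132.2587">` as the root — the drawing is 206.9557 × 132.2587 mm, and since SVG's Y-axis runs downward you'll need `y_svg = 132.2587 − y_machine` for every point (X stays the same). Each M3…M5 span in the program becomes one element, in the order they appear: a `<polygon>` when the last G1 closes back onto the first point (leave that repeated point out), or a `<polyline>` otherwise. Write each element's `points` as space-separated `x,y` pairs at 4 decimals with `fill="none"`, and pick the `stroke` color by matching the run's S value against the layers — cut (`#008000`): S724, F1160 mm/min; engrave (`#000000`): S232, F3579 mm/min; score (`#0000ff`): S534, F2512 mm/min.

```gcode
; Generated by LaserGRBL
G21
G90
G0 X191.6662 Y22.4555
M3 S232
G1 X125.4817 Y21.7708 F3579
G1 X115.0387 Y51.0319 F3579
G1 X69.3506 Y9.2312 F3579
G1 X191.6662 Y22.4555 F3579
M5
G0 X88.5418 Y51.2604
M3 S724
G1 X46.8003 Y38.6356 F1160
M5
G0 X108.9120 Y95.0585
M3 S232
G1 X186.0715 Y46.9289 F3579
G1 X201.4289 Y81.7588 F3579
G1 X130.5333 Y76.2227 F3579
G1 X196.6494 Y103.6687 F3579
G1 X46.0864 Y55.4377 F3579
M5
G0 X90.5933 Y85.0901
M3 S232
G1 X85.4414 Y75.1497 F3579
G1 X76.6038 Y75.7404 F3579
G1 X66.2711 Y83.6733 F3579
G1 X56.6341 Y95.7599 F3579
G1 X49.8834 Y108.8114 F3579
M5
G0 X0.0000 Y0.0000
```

<svg xmlns="http://www.w3.org/2000/svg" width="206.9557mm" height="132.2587mm" viewBox="0 0 206.9557 132.2587">
  <polygon points="191.6662,109.8032 125.4817,110.4879 115.0387,81.2268 69.3506,123.0275" fill="none" stroke="#000000"/>
  <polyline points="88.5418,80.9983 46.8003,93.6231" fill="none" stroke="#008000"/>
  <polyline points="108.9120,37.2002 186.0715,85.3298 201.4289,50.4999 130.5333,56.0360 196.6494,28.5900 46.0864,76.8210" fill="none" stroke="#000000"/>
  <polyline points="90.5933,47.1686 85.4414,57.1090 76.6038,56.5183 66.2711,48.5854 56.6341,36.4988 49.8834,23.4473" fill="none" stroke="#000000"/>
</svg>

y_svg = 132.2587 − y_m.

[1] S232→`#000000` (engrave); closed run; points: 191.6662,109.8032 125.4817,110.4879 115.0387,81.2268 69.3506,123.0275

[2] S724→`#008000` (cut); open run; points: 88.5418,80.9983 46.8003,93.6231

[3] S232→`#000000` (engrave); open run; points: 108.9120,37.2002 186.0715,85.3298 201.4289,50.4999 130.5333,56.0360 196.6494,28.5900 46.0864,76.8210

[4] S232→`#000000` (engrave); open run; points: 90.5933,47.1686 85.4414,57.1090 76.6038,56.5183 66.2711,48.5854 56.6341,36.4988 49.8834,23.4473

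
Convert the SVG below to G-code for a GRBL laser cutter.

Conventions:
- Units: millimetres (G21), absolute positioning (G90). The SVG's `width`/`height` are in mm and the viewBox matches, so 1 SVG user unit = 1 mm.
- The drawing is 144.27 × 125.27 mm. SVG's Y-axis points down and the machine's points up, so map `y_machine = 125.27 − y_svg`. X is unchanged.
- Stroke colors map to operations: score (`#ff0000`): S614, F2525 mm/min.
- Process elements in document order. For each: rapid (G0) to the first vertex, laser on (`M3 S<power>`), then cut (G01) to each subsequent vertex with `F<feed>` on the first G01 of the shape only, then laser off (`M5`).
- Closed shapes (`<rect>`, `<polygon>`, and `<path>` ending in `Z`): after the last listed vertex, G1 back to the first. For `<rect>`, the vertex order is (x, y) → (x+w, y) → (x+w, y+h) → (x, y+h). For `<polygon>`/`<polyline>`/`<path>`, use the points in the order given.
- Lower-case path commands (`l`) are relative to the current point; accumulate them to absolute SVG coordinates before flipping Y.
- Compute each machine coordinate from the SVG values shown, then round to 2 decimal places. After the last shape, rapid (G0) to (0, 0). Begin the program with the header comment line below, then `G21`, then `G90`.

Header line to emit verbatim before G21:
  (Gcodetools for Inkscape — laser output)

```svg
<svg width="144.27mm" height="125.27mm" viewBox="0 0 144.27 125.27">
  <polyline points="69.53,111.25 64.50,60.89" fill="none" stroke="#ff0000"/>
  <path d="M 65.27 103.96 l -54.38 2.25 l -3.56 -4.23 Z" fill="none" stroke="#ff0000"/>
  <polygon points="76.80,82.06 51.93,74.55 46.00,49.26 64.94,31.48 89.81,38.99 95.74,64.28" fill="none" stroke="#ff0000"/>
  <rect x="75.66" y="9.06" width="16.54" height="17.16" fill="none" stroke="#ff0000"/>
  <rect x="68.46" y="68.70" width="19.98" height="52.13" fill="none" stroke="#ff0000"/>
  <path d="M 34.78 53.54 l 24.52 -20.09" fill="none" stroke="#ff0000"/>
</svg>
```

(Gcodetools for Inkscape — laser output)
G21
G90
G0 X69.53 Y14.02
M3 S614
G01 X64.50 Y64.38 F2525
M5
G0 X65.27 Y21.31
M3 S614
G01 X10.89 Y19.06 F2525
G01 X7.33 Y23.29
G01 X65.27 Y21.31
M5
G0 X76.80 Y43.21
M3 S614
G01 X51.93 Y50.72 F2525
G01 X46.00 Y76.01
G01 X64.94 Y93.79
G01 X89.81 Y86.28
G01 X95.74 Y60.99
G01 X76.80 Y43.21
M5
G0 X75.66 Y116.21
M3 S614
G01 X92.20 Y116.21 F2525
G01 X92.20 Y99.05
G01 X75.66 Y99.05
G01 X75.66 Y116.21
M5
G0 X68.46 Y56.57
M3 S614
G01 X88.44 Y56.57 F2525
G01 X88.44 Y4.44
G01 X68.46 Y4.44
G01 X68.46 Y56.57
M5
G0 X34.78 Y71.73
M3 S614
G01 X59.30 Y91.82 F2525
M5
G0 X0.00 Y0.00

1 u = 1 mm; y_m = 125.27 − y.

[1] `<polyline>` line segment, #ff0000→score S614 F2525: (69.53,14.02) → (64.50,64.38)

[2] `<path>` closed polygon, #ff0000→score S614 F2525: (65.27,21.31) → (10.89,19.06) → (7.33,23.29) → (65.27,21.31) (closed)

[3] `<polygon>` regular polygon, #ff0000→score S614 F2525: (76.80,43.21) → (51.93,50.72) → (46.00,76.01) → (64.94,93.79) → (89.81,86.28) → (95.74,60.99) → (76.80,43.21) (closed)

[4] `<rect>` rectangle, #ff0000→score S614 F2525: (75.66,116.21) → (92.20,116.21) → (92.20,99.05) → (75.66,99.05) → (75.66,116.21) (closed)

[5] `<rect>` rectangle, #ff0000→score S614 F2525: (68.46,56.57) → (88.44,56.57) → (88.44,4.44) → (68.46,4.44) → (68.46,56.57) (closed)

[6] `<path>` line segment, #ff0000→score S614 F2525: (34.78,71.73) → (59.30,91.82)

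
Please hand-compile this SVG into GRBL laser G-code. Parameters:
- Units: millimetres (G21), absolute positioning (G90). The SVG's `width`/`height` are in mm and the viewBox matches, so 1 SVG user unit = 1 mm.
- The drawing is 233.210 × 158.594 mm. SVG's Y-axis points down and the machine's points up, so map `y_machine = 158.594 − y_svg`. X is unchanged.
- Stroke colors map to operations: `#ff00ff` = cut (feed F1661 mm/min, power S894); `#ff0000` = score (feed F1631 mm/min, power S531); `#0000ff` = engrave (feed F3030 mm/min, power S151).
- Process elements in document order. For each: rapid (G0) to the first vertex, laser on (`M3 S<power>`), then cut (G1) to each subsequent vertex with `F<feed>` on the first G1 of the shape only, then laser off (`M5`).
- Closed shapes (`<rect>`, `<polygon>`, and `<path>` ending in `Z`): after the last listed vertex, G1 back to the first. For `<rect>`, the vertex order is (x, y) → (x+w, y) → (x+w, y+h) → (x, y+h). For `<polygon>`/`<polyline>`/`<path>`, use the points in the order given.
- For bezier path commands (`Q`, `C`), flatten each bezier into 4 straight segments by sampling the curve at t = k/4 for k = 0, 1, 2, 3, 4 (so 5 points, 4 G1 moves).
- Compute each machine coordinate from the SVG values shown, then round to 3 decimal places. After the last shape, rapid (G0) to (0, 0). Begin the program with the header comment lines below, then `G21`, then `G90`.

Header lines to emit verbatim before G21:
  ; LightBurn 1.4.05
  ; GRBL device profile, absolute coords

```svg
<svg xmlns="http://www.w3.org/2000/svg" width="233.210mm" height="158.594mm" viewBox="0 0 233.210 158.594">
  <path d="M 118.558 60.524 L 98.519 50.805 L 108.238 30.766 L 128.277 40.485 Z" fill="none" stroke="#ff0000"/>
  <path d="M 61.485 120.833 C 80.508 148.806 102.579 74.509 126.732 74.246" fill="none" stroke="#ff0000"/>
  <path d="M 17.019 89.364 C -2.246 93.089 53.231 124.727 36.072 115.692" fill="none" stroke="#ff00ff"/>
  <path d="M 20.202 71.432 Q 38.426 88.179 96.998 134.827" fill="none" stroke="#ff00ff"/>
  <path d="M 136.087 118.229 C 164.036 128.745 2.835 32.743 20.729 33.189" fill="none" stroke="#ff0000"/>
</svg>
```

Since the viewBox matches the mm dimensions, user units are millimetres directly. The only transform is the Y-flip y_m = 158.594 − y_svg.

Shape 1 is a regular polygon drawn with `<path>`. Its stroke #ff0000 means score at S531, F1631. After flipping Y the toolpath is (118.558,98.070) → (98.519,107.789) → (108.238,127.828) → (128.277,118.109) → (118.558,98.070), returning to the start.

Shape 2 is a cubic bezier drawn with `<path>`. Its stroke #ff0000 means score at S531, F1631. After flipping Y the toolpath is (61.485,37.761) → (76.309,33.202) → (92.185,50.466) → (109.023,73.024) → (126.732,84.348).

Shape 3 is a cubic bezier drawn with `<path>`. Its stroke #ff00ff means cut at S894, F1661. After flipping Y the toolpath is (17.019,69.230) → (14.282,62.274) → (25.756,51.281) → (37.625,42.680) → (36.072,42.902).

Shape 4 is a quadratic bezier drawn with `<path>`. Its stroke #ff00ff means cut at S894, F1661. After flipping Y the toolpath is (20.202,87.162) → (31.836,76.920) → (48.513,62.940) → (70.234,45.222) → (96.998,23.767).

Shape 5 is a cubic bezier drawn with `<path>`. Its stroke #ff0000 means score at S531, F1631. After flipping Y the toolpath is (136.087,40.365) → (127.337,49.279) → (82.179,79.109) → (35.135,110.827) → (20.729,125.405).

; LightBurn 1.4.05
; GRBL device profile, absolute coords
G21
G90
G0 X118.558 Y98.070
M3 S531
G1 X98.519 Y107.789 F1631
G1 X108.238 Y127.828
G1 X128.277 Y118.109
G1 X118.558 Y98.070
M5
G0 X61.485 Y37.761
M3 S531
G1 X76.309 Y33.202 F1631
G1 X92.185 Y50.466
G1 X109.023 Y73.024
G1 X126.732 Y84.348
M5
G0 X17.019 Y69.230
M3 S894
G1 X14.282 Y62.274 F1661
G1 X25.756 Y51.281
G1 X37.625 Y42.680
G1 X36.072 Y42.902
M5
G0 X20.202 Y87.162
M3 S894
G1 X31.836 Y76.920 F1661
G1 X48.513 Y62.940
G1 X70.234 Y45.222
G1 X96.998 Y23.767
M5
G0 X136.087 Y40.365
M3 S531
G1 X127.337 Y49.279 F1631
G1 X82.179 Y79.109
G1 X35.135 Y110.827
G1 X20.729 Y125.405
M5
G0 X0.000 Y0.000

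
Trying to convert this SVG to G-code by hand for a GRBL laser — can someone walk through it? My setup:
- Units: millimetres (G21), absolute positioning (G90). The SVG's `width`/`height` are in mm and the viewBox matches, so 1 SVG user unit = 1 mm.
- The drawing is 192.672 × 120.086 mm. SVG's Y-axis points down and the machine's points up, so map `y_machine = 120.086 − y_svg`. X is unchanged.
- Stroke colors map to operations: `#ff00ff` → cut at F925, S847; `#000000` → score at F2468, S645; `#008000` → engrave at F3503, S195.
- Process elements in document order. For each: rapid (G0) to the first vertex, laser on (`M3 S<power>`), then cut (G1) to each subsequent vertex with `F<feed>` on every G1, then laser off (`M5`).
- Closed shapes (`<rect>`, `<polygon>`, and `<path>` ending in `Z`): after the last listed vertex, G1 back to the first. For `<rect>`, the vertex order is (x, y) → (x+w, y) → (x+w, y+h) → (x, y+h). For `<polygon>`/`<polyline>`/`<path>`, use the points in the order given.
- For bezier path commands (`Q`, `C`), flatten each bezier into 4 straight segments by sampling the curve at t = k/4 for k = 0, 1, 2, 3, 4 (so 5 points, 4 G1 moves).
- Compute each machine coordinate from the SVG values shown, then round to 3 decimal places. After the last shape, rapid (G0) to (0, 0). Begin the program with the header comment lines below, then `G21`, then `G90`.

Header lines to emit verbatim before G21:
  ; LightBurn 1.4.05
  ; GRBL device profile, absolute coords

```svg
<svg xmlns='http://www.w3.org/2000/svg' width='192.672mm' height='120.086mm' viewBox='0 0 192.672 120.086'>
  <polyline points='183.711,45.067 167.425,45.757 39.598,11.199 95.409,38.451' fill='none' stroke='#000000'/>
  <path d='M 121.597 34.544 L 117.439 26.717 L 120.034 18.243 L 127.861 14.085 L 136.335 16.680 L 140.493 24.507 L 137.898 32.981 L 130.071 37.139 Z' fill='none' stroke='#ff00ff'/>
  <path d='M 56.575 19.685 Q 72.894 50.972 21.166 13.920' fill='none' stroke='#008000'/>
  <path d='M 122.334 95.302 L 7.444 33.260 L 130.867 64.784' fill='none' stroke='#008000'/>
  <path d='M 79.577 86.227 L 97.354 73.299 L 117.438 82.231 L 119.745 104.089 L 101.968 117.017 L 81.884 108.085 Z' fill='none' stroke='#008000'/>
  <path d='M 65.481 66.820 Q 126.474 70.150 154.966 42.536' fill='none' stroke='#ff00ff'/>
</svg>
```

viewBox `0 0 192.672 120.086` with mm width/height → 1 unit = 1 mm. Flip: y_m = 120.086 − y_svg.

**Shape 1** — `<polyline>` open polyline, stroke `#000000` → score (S645, F2468). Machine vertices: (183.711,75.019) → (167.425,74.329) → (39.598,108.887) → (95.409,81.635). Open path.

**Shape 2** — `<path>` regular polygon, stroke `#ff00ff` → cut (S847, F925). Machine vertices: (121.597,85.542) → (117.439,93.369) → (120.034,101.843) → (127.861,106.001) → (136.335,103.406) → (140.493,95.579) → (137.898,87.105) → (130.071,82.947) → (121.597,85.542). Closed: final G1 returns to the first vertex.

**Shape 3** — `<path>` quadratic bezier, stroke `#008000` → engrave (S195, F3503). Control points (SVG): P0=(56.575,19.685), P1=(72.894,50.972), P2=(21.166,13.920); sampled at t=k/4. Machine vertices: (56.575,100.401) → (60.482,89.029) → (55.882,86.199) → (42.777,91.911) → (21.166,106.166). Open path.

**Shape 4** — `<path>` open polyline, stroke `#008000` → engrave (S195, F3503). Machine vertices: (122.334,24.784) → (7.444,86.826) → (130.867,55.302). Open path.

**Shape 5** — `<path>` regular polygon, stroke `#008000` → engrave (S195, F3503). Machine vertices: (79.577,33.859) → (97.354,46.787) → (117.438,37.855) → (119.745,15.997) → (101.968,3.069) → (81.884,12.001) → (79.577,33.859). Closed: final G1 returns to the first vertex.

**Shape 6** — `<path>` quadratic bezier, stroke `#ff00ff` → cut (S847, F925). Control points (SVG): P0=(65.481,66.820), P1=(126.474,70.150), P2=(154.966,42.536); sampled at t=k/4. Machine vertices: (65.481,53.266) → (93.946,53.535) → (118.349,57.672) → (138.689,65.677) → (154.966,77.550). Open path.

; LightBurn 1.4.05
; GRBL device profile, absolute coords
G21
G90
G0 X183.711 Y75.019
M3 S645
G1 X167.425 Y74.329 F2468
G1 X39.598 Y108.887 F2468
G1 X95.409 Y81.635 F2468
M5
G0 X121.597 Y85.542
M3 S847
G1 X117.439 Y93.369 F925
G1 X120.034 Y101.843 F925
G1 X127.861 Y106.001 F925
G1 X136.335 Y103.406 F925
G1 X140.493 Y95.579 F925
G1 X137.898 Y87.105 F925
G1 X130.071 Y82.947 F925
G1 X121.597 Y85.542 F925
M5
G0 X56.575 Y100.401
M3 S195
G1 X60.482 Y89.029 F3503
G1 X55.882 Y86.199 F3503
G1 X42.777 Y91.911 F3503
G1 X21.166 Y106.166 F3503
M5
G0 X122.334 Y24.784
M3 S195
G1 X7.444 Y86.826 F3503
G1 X130.867 Y55.302 F3503
M5
G0 X79.577 Y33.859
M3 S195
G1 X97.354 Y46.787 F3503
G1 X117.438 Y37.855 F3503
G1 X119.745 Y15.997 F3503
G1 X101.968 Y3.069 F3503
G1 X81.884 Y12.001 F3503
G1 X79.577 Y33.859 F3503
M5
G0 X65.481 Y53.266
M3 S847
G1 X93.946 Y53.535 F925
G1 X118.349 Y57.672 F925
G1 X138.689 Y65.677 F925
G1 X154.966 Y77.550 F925
M5
G0 X0.000 Y0.000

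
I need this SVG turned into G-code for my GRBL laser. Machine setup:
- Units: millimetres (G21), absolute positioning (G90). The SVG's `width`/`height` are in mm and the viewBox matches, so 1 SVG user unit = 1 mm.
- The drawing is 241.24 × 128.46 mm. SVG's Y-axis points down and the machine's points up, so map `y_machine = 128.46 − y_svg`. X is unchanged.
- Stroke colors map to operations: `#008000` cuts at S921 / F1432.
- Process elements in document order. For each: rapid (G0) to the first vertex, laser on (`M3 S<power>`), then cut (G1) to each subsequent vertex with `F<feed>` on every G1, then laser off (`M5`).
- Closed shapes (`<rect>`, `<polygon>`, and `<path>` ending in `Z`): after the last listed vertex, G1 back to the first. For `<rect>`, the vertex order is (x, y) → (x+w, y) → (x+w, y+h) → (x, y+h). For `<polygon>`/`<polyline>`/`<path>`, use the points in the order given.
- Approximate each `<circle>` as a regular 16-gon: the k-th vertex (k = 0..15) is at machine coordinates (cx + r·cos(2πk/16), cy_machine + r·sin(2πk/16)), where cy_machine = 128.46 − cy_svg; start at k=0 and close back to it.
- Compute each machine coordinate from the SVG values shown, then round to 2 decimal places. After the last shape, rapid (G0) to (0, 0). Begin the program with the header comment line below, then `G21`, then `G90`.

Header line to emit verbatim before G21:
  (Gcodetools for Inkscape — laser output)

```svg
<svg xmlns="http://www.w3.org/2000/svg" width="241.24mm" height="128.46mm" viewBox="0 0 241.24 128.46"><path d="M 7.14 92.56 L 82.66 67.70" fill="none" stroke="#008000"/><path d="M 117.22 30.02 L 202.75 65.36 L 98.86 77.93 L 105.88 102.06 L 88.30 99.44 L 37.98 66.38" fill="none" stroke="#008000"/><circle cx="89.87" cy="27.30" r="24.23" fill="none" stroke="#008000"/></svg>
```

(Gcodetools for Inkscape — laser output)
G21
G90
G0 X7.14 Y35.90
M3 S921
G1 X82.66 Y60.76 F1432
M5
G0 X117.22 Y98.44
M3 S921
G1 X202.75 Y63.10 F1432
G1 X98.86 Y50.53 F1432
G1 X105.88 Y26.40 F1432
G1 X88.30 Y29.02 F1432
G1 X37.98 Y62.08 F1432
M5
G0 X114.10 Y101.16
M3 S921
G1 X112.26 Y110.43 F1432
G1 X107.00 Y118.29 F1432
G1 X99.14 Y123.55 F1432
G1 X89.87 Y125.39 F1432
G1 X80.60 Y123.55 F1432
G1 X72.74 Y118.29 F1432
G1 X67.48 Y110.43 F1432
G1 X65.64 Y101.16 F1432
G1 X67.48 Y91.89 F1432
G1 X72.74 Y84.03 F1432
G1 X80.60 Y78.77 F1432
G1 X89.87 Y76.93 F1432
G1 X99.14 Y78.77 F1432
G1 X107.00 Y84.03 F1432
G1 X112.26 Y91.89 F1432
G1 X114.10 Y101.16 F1432
M5
G0 X0.00 Y0.00

viewBox `0 0 241.24 128.46` with mm width/height → 1 unit = 1 mm. Flip: y_m = 128.46 − y_svg.

**Shape 1** — `<path>` line segment, stroke `#008000` → cut (S921, F1432). Machine vertices: (7.14,35.90) → (82.66,60.76). Open path.

**Shape 2** — `<path>` open polyline, stroke `#008000` → cut (S921, F1432). Machine vertices: (117.22,98.44) → (202.75,63.10) → (98.86,50.53) → (105.88,26.40) → (88.30,29.02) → (37.98,62.08). Open path.

**Shape 3** — `<circle>` circle, stroke `#008000` → cut (S921, F1432). Machine vertices: (114.10,101.16) → (112.26,110.43) → (107.00,118.29) → (99.14,123.55) → (89.87,125.39) → (80.60,123.55) → (72.74,118.29) → (67.48,110.43) → (65.64,101.16) → (67.48,91.89) → (72.74,84.03) → (80.60,78.77) → (89.87,76.93) → (99.14,78.77) → (107.00,84.03) → (112.26,91.89) → (114.10,101.16). Closed: final G1 returns to the first vertex.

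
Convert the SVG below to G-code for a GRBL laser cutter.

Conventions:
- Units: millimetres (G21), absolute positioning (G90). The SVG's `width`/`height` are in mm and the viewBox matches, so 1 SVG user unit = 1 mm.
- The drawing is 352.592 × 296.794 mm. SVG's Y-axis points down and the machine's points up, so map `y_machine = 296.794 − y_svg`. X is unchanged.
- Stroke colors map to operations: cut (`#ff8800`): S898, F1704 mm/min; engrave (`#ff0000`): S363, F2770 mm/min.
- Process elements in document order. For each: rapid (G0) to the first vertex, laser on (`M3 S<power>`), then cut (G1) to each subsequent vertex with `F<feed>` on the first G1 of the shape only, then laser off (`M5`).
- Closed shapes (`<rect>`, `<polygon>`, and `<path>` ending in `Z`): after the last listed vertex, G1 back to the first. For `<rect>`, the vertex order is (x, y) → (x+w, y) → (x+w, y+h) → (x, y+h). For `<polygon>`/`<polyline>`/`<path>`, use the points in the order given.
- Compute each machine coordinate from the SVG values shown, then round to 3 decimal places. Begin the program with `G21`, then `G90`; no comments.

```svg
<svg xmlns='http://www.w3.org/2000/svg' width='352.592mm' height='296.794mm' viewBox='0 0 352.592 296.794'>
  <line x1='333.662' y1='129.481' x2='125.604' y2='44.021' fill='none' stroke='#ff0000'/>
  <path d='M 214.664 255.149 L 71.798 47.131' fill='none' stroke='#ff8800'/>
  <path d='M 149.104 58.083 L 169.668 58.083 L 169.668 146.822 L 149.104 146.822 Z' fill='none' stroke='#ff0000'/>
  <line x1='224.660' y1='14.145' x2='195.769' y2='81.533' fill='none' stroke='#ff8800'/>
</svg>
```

viewBox `0 0 352.592 296.794` with mm width/height → 1 unit = 1 mm. Flip: y_m = 296.794 − y_svg.

**Shape 1** — `<line>` line segment, stroke `#ff0000` → engrave (S363, F2770). Machine vertices: (333.662,167.313) → (125.604,252.773). Open path.

**Shape 2** — `<path>` line segment, stroke `#ff8800` → cut (S898, F1704). Machine vertices: (214.664,41.645) → (71.798,249.663). Open path.

**Shape 3** — `<path>` rectangle, stroke `#ff0000` → engrave (S363, F2770). Machine vertices: (149.104,238.711) → (169.668,238.711) → (169.668,149.972) → (149.104,149.972) → (149.104,238.711). Closed: final G1 returns to the first vertex.

**Shape 4** — `<line>` line segment, stroke `#ff8800` → cut (S898, F1704). Machine vertices: (224.660,282.649) → (195.769,215.261). Open path.

G21
G90
G0 X333.662 Y167.313
M3 S363
G1 X125.604 Y252.773 F2770
M5
G0 X214.664 Y41.645
M3 S898
G1 X71.798 Y249.663 F1704
M5
G0 X149.104 Y238.711
M3 S363
G1 X169.668 Y238.711 F2770
G1 X169.668 Y149.972
G1 X149.104 Y149.972
G1 X149.104 Y238.711
M5
G0 X224.660 Y282.649
M3 S898
G1 X195.769 Y215.261 F1704
M5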